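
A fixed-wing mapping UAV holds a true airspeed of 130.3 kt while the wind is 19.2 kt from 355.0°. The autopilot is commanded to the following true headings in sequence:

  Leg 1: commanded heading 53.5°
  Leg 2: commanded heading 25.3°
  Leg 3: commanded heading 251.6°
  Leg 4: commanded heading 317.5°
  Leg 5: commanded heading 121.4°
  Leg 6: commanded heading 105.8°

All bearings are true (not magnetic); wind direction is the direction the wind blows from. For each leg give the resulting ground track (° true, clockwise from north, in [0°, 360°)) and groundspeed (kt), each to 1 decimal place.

Leg 1: track=61.3°, groundspeed=121.4 kt
Leg 2: track=30.2°, groundspeed=114.1 kt
Leg 3: track=243.7°, groundspeed=136.0 kt
Leg 4: track=311.7°, groundspeed=115.7 kt
Leg 5: track=127.6°, groundspeed=142.5 kt
Leg 6: track=113.3°, groundspeed=138.3 kt

Leg 1: heading 53.5°; drift +7.8° → track 61.3°, groundspeed 121.4 kt
Leg 2: heading 25.3°; drift +4.9° → track 30.2°, groundspeed 114.1 kt
Leg 3: heading 251.6°; drift -7.9° → track 243.7°, groundspeed 136.0 kt
Leg 4: heading 317.5°; drift -5.8° → track 311.7°, groundspeed 115.7 kt
Leg 5: heading 121.4°; drift +6.2° → track 127.6°, groundspeed 142.5 kt
Leg 6: heading 105.8°; drift +7.5° → track 113.3°, groundspeed 138.3 kt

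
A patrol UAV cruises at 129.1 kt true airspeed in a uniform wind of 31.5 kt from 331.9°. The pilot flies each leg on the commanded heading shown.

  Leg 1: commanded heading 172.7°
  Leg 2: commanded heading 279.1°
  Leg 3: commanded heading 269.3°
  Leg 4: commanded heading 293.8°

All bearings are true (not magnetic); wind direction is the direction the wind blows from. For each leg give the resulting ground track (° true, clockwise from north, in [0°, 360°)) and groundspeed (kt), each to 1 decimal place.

Leg 1: track=168.7°, groundspeed=158.9 kt
Leg 2: track=266.3°, groundspeed=112.9 kt
Leg 3: track=255.6°, groundspeed=118.0 kt
Leg 4: track=283.2°, groundspeed=106.1 kt

Leg 1: heading 172.7°; drift -4.0° → track 168.7°, groundspeed 158.9 kt
Leg 2: heading 279.1°; drift -12.8° → track 266.3°, groundspeed 112.9 kt
Leg 3: heading 269.3°; drift -13.7° → track 255.6°, groundspeed 118.0 kt
Leg 4: heading 293.8°; drift -10.6° → track 283.2°, groundspeed 106.1 kt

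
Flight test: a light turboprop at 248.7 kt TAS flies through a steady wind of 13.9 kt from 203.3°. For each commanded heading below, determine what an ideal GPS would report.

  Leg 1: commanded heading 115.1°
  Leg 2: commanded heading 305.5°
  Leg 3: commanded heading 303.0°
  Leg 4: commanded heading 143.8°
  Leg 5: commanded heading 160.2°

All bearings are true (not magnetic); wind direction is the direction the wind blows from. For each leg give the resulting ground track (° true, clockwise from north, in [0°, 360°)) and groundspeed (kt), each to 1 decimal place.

Leg 1: heading 115.1°; drift -3.2° → track 111.9°, groundspeed 248.7 kt
Leg 2: heading 305.5°; drift +3.1° → track 308.6°, groundspeed 252.0 kt
Leg 3: heading 303.0°; drift +3.1° → track 306.1°, groundspeed 251.4 kt
Leg 4: heading 143.8°; drift -2.8° → track 141.0°, groundspeed 241.9 kt
Leg 5: heading 160.2°; drift -2.3° → track 157.9°, groundspeed 238.7 kt

Leg 1: track=111.9°, groundspeed=248.7 kt
Leg 2: track=308.6°, groundspeed=252.0 kt
Leg 3: track=306.1°, groundspeed=251.4 kt
Leg 4: track=141.0°, groundspeed=241.9 kt
Leg 5: track=157.9°, groundspeed=238.7 kt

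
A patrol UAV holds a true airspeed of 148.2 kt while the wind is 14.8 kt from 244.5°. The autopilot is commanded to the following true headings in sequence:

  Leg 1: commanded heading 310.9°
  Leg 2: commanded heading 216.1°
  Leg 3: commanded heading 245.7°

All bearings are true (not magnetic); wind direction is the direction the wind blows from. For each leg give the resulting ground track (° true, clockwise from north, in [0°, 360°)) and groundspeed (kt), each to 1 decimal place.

Leg 1: track=316.3°, groundspeed=142.9 kt
Leg 2: track=213.1°, groundspeed=135.4 kt
Leg 3: track=245.8°, groundspeed=133.4 kt

Leg 1: heading 310.9°; drift +5.4° → track 316.3°, groundspeed 142.9 kt
Leg 2: heading 216.1°; drift -3.0° → track 213.1°, groundspeed 135.4 kt
Leg 3: heading 245.7°; drift +0.1° → track 245.8°, groundspeed 133.4 kt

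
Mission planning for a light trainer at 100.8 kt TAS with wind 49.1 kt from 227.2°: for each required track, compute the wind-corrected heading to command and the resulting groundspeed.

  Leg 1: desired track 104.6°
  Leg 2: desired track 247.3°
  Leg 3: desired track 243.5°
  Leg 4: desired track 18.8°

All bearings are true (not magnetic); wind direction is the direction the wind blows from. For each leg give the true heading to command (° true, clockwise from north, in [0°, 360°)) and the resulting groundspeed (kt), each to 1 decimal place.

Leg 1: desired track 104.6°; wind correction +24.2° → command heading 128.8°, groundspeed 118.4 kt
Leg 2: desired track 247.3°; wind correction -9.6° → command heading 237.7°, groundspeed 53.3 kt
Leg 3: desired track 243.5°; wind correction -7.9° → command heading 235.6°, groundspeed 52.7 kt
Leg 4: desired track 18.8°; wind correction -13.4° → command heading 5.4°, groundspeed 141.2 kt

Leg 1: heading=128.8°, groundspeed=118.4 kt
Leg 2: heading=237.7°, groundspeed=53.3 kt
Leg 3: heading=235.6°, groundspeed=52.7 kt
Leg 4: heading=5.4°, groundspeed=141.2 kt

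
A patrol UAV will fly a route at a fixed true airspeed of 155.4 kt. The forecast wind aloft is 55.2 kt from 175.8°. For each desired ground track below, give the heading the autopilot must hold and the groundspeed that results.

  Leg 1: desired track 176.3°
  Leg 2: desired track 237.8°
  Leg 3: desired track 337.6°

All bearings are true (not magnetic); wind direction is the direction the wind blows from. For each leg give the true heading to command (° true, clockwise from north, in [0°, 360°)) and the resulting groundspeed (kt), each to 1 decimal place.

Leg 1: heading=176.1°, groundspeed=100.2 kt
Leg 2: heading=219.5°, groundspeed=121.6 kt
Leg 3: heading=331.2°, groundspeed=206.9 kt

Leg 1: desired track 176.3°; wind correction -0.2° → command heading 176.1°, groundspeed 100.2 kt
Leg 2: desired track 237.8°; wind correction -18.3° → command heading 219.5°, groundspeed 121.6 kt
Leg 3: desired track 337.6°; wind correction -6.4° → command heading 331.2°, groundspeed 206.9 kt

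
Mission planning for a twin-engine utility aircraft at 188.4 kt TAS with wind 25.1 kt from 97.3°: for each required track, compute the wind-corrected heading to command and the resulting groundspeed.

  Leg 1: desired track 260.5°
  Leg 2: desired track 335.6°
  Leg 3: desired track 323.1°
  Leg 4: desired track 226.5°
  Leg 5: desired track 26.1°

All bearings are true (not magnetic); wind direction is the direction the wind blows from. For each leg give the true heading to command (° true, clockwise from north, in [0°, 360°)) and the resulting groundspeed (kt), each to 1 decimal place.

Leg 1: heading=258.3°, groundspeed=212.3 kt
Leg 2: heading=342.1°, groundspeed=200.4 kt
Leg 3: heading=328.6°, groundspeed=205.0 kt
Leg 4: heading=220.6°, groundspeed=203.3 kt
Leg 5: heading=33.3°, groundspeed=178.8 kt

Leg 1: desired track 260.5°; wind correction -2.2° → command heading 258.3°, groundspeed 212.3 kt
Leg 2: desired track 335.6°; wind correction +6.5° → command heading 342.1°, groundspeed 200.4 kt
Leg 3: desired track 323.1°; wind correction +5.5° → command heading 328.6°, groundspeed 205.0 kt
Leg 4: desired track 226.5°; wind correction -5.9° → command heading 220.6°, groundspeed 203.3 kt
Leg 5: desired track 26.1°; wind correction +7.2° → command heading 33.3°, groundspeed 178.8 kt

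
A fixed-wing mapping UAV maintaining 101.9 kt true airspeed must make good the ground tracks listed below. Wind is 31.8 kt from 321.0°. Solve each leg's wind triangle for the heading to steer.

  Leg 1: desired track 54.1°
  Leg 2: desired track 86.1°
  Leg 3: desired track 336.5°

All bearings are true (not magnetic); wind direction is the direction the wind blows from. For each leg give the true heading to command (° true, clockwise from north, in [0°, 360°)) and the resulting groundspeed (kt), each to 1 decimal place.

Leg 1: desired track 54.1°; wind correction -18.2° → command heading 35.9°, groundspeed 98.5 kt
Leg 2: desired track 86.1°; wind correction -14.8° → command heading 71.3°, groundspeed 116.8 kt
Leg 3: desired track 336.5°; wind correction -4.8° → command heading 331.7°, groundspeed 70.9 kt

Leg 1: heading=35.9°, groundspeed=98.5 kt
Leg 2: heading=71.3°, groundspeed=116.8 kt
Leg 3: heading=331.7°, groundspeed=70.9 kt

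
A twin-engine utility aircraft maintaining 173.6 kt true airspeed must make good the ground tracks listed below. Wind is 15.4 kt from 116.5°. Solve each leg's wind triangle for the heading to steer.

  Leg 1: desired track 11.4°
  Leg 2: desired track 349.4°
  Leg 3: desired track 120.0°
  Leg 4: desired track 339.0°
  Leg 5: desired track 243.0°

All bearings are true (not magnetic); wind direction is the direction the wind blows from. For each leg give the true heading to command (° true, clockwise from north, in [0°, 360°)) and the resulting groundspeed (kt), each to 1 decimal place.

Leg 1: desired track 11.4°; wind correction +4.9° → command heading 16.3°, groundspeed 177.0 kt
Leg 2: desired track 349.4°; wind correction +4.1° → command heading 353.5°, groundspeed 182.5 kt
Leg 3: desired track 120.0°; wind correction -0.3° → command heading 119.7°, groundspeed 158.2 kt
Leg 4: desired track 339.0°; wind correction +3.4° → command heading 342.4°, groundspeed 184.6 kt
Leg 5: desired track 243.0°; wind correction -4.1° → command heading 238.9°, groundspeed 182.3 kt

Leg 1: heading=16.3°, groundspeed=177.0 kt
Leg 2: heading=353.5°, groundspeed=182.5 kt
Leg 3: heading=119.7°, groundspeed=158.2 kt
Leg 4: heading=342.4°, groundspeed=184.6 kt
Leg 5: heading=238.9°, groundspeed=182.3 kt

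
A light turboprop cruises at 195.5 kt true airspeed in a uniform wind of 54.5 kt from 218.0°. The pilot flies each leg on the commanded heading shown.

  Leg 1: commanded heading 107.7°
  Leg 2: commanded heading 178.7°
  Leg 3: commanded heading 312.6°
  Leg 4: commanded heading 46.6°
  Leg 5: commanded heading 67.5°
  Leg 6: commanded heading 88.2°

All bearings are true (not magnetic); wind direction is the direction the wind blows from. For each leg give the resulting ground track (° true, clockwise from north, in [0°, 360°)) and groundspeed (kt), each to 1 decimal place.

Leg 1: track=94.3°, groundspeed=220.4 kt
Leg 2: track=166.0°, groundspeed=157.2 kt
Leg 3: track=327.8°, groundspeed=207.1 kt
Leg 4: track=44.7°, groundspeed=249.5 kt
Leg 5: track=61.2°, groundspeed=244.4 kt
Leg 6: track=77.9°, groundspeed=234.2 kt

Leg 1: heading 107.7°; drift -13.4° → track 94.3°, groundspeed 220.4 kt
Leg 2: heading 178.7°; drift -12.7° → track 166.0°, groundspeed 157.2 kt
Leg 3: heading 312.6°; drift +15.2° → track 327.8°, groundspeed 207.1 kt
Leg 4: heading 46.6°; drift -1.9° → track 44.7°, groundspeed 249.5 kt
Leg 5: heading 67.5°; drift -6.3° → track 61.2°, groundspeed 244.4 kt
Leg 6: heading 88.2°; drift -10.3° → track 77.9°, groundspeed 234.2 kt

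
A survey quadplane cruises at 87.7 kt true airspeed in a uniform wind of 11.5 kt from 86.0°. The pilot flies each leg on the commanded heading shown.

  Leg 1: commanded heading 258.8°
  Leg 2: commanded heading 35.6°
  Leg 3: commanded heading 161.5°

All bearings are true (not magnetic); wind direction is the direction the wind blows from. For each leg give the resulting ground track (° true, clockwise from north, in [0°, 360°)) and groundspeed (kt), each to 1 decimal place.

Leg 1: heading 258.8°; drift +0.8° → track 259.6°, groundspeed 99.1 kt
Leg 2: heading 35.6°; drift -6.3° → track 29.3°, groundspeed 80.9 kt
Leg 3: heading 161.5°; drift +7.5° → track 169.0°, groundspeed 85.5 kt

Leg 1: track=259.6°, groundspeed=99.1 kt
Leg 2: track=29.3°, groundspeed=80.9 kt
Leg 3: track=169.0°, groundspeed=85.5 kt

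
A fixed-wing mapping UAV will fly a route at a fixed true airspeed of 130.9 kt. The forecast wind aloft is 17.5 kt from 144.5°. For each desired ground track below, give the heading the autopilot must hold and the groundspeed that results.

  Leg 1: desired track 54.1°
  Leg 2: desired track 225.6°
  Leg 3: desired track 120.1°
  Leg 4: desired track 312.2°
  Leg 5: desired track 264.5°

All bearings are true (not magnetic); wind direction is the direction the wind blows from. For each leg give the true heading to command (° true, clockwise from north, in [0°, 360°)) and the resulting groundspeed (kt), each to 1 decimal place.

Leg 1: heading=61.8°, groundspeed=129.8 kt
Leg 2: heading=218.0°, groundspeed=127.0 kt
Leg 3: heading=123.3°, groundspeed=114.8 kt
Leg 4: heading=310.6°, groundspeed=147.9 kt
Leg 5: heading=257.9°, groundspeed=138.8 kt

Leg 1: desired track 54.1°; wind correction +7.7° → command heading 61.8°, groundspeed 129.8 kt
Leg 2: desired track 225.6°; wind correction -7.6° → command heading 218.0°, groundspeed 127.0 kt
Leg 3: desired track 120.1°; wind correction +3.2° → command heading 123.3°, groundspeed 114.8 kt
Leg 4: desired track 312.2°; wind correction -1.6° → command heading 310.6°, groundspeed 147.9 kt
Leg 5: desired track 264.5°; wind correction -6.6° → command heading 257.9°, groundspeed 138.8 kt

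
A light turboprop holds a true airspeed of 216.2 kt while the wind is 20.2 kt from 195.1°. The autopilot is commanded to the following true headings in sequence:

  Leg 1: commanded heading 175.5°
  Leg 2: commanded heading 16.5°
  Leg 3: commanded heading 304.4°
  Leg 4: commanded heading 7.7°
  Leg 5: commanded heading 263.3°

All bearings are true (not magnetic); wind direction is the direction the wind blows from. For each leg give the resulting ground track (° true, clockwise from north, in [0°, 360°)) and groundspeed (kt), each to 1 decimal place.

Leg 1: heading 175.5°; drift -2.0° → track 173.5°, groundspeed 197.3 kt
Leg 2: heading 16.5°; drift -0.1° → track 16.4°, groundspeed 236.4 kt
Leg 3: heading 304.4°; drift +4.9° → track 309.3°, groundspeed 223.7 kt
Leg 4: heading 7.7°; drift +0.6° → track 8.3°, groundspeed 236.2 kt
Leg 5: heading 263.3°; drift +5.1° → track 268.4°, groundspeed 209.5 kt

Leg 1: track=173.5°, groundspeed=197.3 kt
Leg 2: track=16.4°, groundspeed=236.4 kt
Leg 3: track=309.3°, groundspeed=223.7 kt
Leg 4: track=8.3°, groundspeed=236.2 kt
Leg 5: track=268.4°, groundspeed=209.5 kt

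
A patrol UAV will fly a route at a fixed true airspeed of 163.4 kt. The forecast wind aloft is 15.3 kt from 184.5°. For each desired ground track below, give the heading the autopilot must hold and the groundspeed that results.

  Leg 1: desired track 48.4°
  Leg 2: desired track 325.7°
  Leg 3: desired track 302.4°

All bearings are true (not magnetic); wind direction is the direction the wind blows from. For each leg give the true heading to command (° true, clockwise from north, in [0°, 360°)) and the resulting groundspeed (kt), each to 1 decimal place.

Leg 1: heading=52.1°, groundspeed=174.1 kt
Leg 2: heading=322.3°, groundspeed=175.0 kt
Leg 3: heading=297.7°, groundspeed=170.0 kt

Leg 1: desired track 48.4°; wind correction +3.7° → command heading 52.1°, groundspeed 174.1 kt
Leg 2: desired track 325.7°; wind correction -3.4° → command heading 322.3°, groundspeed 175.0 kt
Leg 3: desired track 302.4°; wind correction -4.7° → command heading 297.7°, groundspeed 170.0 kt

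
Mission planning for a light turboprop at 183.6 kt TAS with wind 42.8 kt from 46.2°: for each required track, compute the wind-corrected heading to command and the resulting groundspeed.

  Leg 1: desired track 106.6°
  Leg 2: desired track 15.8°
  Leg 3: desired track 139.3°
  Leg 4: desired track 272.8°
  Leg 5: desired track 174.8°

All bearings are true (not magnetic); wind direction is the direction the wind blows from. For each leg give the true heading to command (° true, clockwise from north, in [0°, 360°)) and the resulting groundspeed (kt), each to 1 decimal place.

Leg 1: desired track 106.6°; wind correction -11.7° → command heading 94.9°, groundspeed 158.6 kt
Leg 2: desired track 15.8°; wind correction +6.8° → command heading 22.6°, groundspeed 145.4 kt
Leg 3: desired track 139.3°; wind correction -13.5° → command heading 125.8°, groundspeed 180.9 kt
Leg 4: desired track 272.8°; wind correction +9.8° → command heading 282.6°, groundspeed 210.4 kt
Leg 5: desired track 174.8°; wind correction -10.5° → command heading 164.3°, groundspeed 207.2 kt

Leg 1: heading=94.9°, groundspeed=158.6 kt
Leg 2: heading=22.6°, groundspeed=145.4 kt
Leg 3: heading=125.8°, groundspeed=180.9 kt
Leg 4: heading=282.6°, groundspeed=210.4 kt
Leg 5: heading=164.3°, groundspeed=207.2 kt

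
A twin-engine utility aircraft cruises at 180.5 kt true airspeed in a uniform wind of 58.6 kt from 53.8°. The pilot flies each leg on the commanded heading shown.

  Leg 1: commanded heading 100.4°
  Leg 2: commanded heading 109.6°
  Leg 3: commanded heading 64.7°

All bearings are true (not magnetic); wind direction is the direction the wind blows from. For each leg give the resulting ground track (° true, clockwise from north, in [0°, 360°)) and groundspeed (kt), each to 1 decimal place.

Leg 1: track=117.3°, groundspeed=146.6 kt
Leg 2: track=127.8°, groundspeed=155.3 kt
Leg 3: track=69.8°, groundspeed=123.5 kt

Leg 1: heading 100.4°; drift +16.9° → track 117.3°, groundspeed 146.6 kt
Leg 2: heading 109.6°; drift +18.2° → track 127.8°, groundspeed 155.3 kt
Leg 3: heading 64.7°; drift +5.1° → track 69.8°, groundspeed 123.5 kt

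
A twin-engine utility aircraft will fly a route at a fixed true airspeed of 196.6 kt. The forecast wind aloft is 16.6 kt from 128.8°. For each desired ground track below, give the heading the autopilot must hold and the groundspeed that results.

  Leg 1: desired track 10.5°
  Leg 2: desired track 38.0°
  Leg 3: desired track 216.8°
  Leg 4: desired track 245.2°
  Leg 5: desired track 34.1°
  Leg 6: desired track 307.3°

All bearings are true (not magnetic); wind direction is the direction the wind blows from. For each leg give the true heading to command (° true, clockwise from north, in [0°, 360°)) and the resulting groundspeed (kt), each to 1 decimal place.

Leg 1: desired track 10.5°; wind correction +4.3° → command heading 14.8°, groundspeed 203.9 kt
Leg 2: desired track 38.0°; wind correction +4.8° → command heading 42.8°, groundspeed 196.1 kt
Leg 3: desired track 216.8°; wind correction -4.8° → command heading 212.0°, groundspeed 195.3 kt
Leg 4: desired track 245.2°; wind correction -4.3° → command heading 240.9°, groundspeed 203.4 kt
Leg 5: desired track 34.1°; wind correction +4.8° → command heading 38.9°, groundspeed 197.3 kt
Leg 6: desired track 307.3°; wind correction -0.1° → command heading 307.2°, groundspeed 213.2 kt

Leg 1: heading=14.8°, groundspeed=203.9 kt
Leg 2: heading=42.8°, groundspeed=196.1 kt
Leg 3: heading=212.0°, groundspeed=195.3 kt
Leg 4: heading=240.9°, groundspeed=203.4 kt
Leg 5: heading=38.9°, groundspeed=197.3 kt
Leg 6: heading=307.2°, groundspeed=213.2 kt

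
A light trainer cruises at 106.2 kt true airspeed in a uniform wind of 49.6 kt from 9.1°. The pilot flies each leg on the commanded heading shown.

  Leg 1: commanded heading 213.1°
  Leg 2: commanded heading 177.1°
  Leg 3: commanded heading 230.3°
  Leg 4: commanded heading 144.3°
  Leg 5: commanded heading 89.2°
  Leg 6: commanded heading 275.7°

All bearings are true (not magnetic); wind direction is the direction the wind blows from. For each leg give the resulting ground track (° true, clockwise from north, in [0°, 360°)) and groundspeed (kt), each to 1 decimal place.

Leg 1: track=205.5°, groundspeed=152.8 kt
Leg 2: track=180.9°, groundspeed=155.1 kt
Leg 3: track=217.5°, groundspeed=147.2 kt
Leg 4: track=158.2°, groundspeed=145.7 kt
Leg 5: track=115.8°, groundspeed=109.2 kt
Leg 6: track=251.3°, groundspeed=119.8 kt

Leg 1: heading 213.1°; drift -7.6° → track 205.5°, groundspeed 152.8 kt
Leg 2: heading 177.1°; drift +3.8° → track 180.9°, groundspeed 155.1 kt
Leg 3: heading 230.3°; drift -12.8° → track 217.5°, groundspeed 147.2 kt
Leg 4: heading 144.3°; drift +13.9° → track 158.2°, groundspeed 145.7 kt
Leg 5: heading 89.2°; drift +26.6° → track 115.8°, groundspeed 109.2 kt
Leg 6: heading 275.7°; drift -24.4° → track 251.3°, groundspeed 119.8 kt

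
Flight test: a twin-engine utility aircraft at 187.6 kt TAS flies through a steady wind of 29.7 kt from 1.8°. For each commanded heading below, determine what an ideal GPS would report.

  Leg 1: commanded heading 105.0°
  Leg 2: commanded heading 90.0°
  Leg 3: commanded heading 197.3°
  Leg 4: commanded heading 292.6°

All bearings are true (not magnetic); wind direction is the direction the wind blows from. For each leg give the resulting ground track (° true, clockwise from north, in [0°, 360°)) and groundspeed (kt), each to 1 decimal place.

Leg 1: heading 105.0°; drift +8.5° → track 113.5°, groundspeed 196.5 kt
Leg 2: heading 90.0°; drift +9.0° → track 99.0°, groundspeed 189.0 kt
Leg 3: heading 197.3°; drift -2.1° → track 195.2°, groundspeed 216.4 kt
Leg 4: heading 292.6°; drift -8.9° → track 283.7°, groundspeed 179.2 kt

Leg 1: track=113.5°, groundspeed=196.5 kt
Leg 2: track=99.0°, groundspeed=189.0 kt
Leg 3: track=195.2°, groundspeed=216.4 kt
Leg 4: track=283.7°, groundspeed=179.2 kt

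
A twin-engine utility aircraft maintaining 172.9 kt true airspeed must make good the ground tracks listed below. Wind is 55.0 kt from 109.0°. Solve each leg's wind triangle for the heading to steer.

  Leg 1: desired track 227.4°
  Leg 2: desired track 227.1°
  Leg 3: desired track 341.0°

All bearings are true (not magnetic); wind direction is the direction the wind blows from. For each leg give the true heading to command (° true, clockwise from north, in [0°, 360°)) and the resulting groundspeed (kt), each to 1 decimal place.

Leg 1: heading=211.2°, groundspeed=192.2 kt
Leg 2: heading=210.8°, groundspeed=191.9 kt
Leg 3: heading=355.5°, groundspeed=201.2 kt

Leg 1: desired track 227.4°; wind correction -16.2° → command heading 211.2°, groundspeed 192.2 kt
Leg 2: desired track 227.1°; wind correction -16.3° → command heading 210.8°, groundspeed 191.9 kt
Leg 3: desired track 341.0°; wind correction +14.5° → command heading 355.5°, groundspeed 201.2 kt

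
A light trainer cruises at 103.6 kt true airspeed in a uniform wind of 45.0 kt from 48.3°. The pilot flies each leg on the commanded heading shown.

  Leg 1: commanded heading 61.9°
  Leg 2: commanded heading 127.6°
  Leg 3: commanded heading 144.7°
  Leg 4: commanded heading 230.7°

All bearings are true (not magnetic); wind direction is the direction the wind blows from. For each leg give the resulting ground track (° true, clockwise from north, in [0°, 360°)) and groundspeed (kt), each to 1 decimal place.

Leg 1: track=71.9°, groundspeed=60.8 kt
Leg 2: track=152.5°, groundspeed=105.0 kt
Leg 3: track=167.1°, groundspeed=117.5 kt
Leg 4: track=230.0°, groundspeed=148.6 kt

Leg 1: heading 61.9°; drift +10.0° → track 71.9°, groundspeed 60.8 kt
Leg 2: heading 127.6°; drift +24.9° → track 152.5°, groundspeed 105.0 kt
Leg 3: heading 144.7°; drift +22.4° → track 167.1°, groundspeed 117.5 kt
Leg 4: heading 230.7°; drift -0.7° → track 230.0°, groundspeed 148.6 kt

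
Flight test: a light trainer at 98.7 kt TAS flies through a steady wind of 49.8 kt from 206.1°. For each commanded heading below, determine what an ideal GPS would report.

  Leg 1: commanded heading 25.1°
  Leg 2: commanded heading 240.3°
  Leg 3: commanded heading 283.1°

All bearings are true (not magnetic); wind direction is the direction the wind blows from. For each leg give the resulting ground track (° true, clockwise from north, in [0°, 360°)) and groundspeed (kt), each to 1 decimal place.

Leg 1: heading 25.1°; drift +0.3° → track 25.4°, groundspeed 148.5 kt
Leg 2: heading 240.3°; drift +26.0° → track 266.3°, groundspeed 64.0 kt
Leg 3: heading 283.1°; drift +29.0° → track 312.1°, groundspeed 100.1 kt

Leg 1: track=25.4°, groundspeed=148.5 kt
Leg 2: track=266.3°, groundspeed=64.0 kt
Leg 3: track=312.1°, groundspeed=100.1 kt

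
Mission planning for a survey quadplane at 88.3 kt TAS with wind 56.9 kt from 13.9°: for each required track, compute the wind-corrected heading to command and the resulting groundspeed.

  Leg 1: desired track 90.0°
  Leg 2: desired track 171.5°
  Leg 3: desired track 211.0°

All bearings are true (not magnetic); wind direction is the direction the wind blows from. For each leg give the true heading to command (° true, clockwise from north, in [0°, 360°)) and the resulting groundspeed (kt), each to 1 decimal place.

Leg 1: desired track 90.0°; wind correction -38.7° → command heading 51.3°, groundspeed 55.2 kt
Leg 2: desired track 171.5°; wind correction -14.2° → command heading 157.3°, groundspeed 138.2 kt
Leg 3: desired track 211.0°; wind correction +10.9° → command heading 221.9°, groundspeed 141.1 kt

Leg 1: heading=51.3°, groundspeed=55.2 kt
Leg 2: heading=157.3°, groundspeed=138.2 kt
Leg 3: heading=221.9°, groundspeed=141.1 kt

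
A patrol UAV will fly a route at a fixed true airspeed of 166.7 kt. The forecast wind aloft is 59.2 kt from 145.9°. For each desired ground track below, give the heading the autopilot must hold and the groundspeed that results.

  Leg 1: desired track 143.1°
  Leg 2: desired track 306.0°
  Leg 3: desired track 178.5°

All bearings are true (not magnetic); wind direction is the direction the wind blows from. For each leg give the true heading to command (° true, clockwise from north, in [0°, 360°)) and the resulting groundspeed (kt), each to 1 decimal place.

Leg 1: desired track 143.1°; wind correction +1.0° → command heading 144.1°, groundspeed 107.5 kt
Leg 2: desired track 306.0°; wind correction -6.9° → command heading 299.1°, groundspeed 221.1 kt
Leg 3: desired track 178.5°; wind correction -11.0° → command heading 167.5°, groundspeed 113.7 kt

Leg 1: heading=144.1°, groundspeed=107.5 kt
Leg 2: heading=299.1°, groundspeed=221.1 kt
Leg 3: heading=167.5°, groundspeed=113.7 kt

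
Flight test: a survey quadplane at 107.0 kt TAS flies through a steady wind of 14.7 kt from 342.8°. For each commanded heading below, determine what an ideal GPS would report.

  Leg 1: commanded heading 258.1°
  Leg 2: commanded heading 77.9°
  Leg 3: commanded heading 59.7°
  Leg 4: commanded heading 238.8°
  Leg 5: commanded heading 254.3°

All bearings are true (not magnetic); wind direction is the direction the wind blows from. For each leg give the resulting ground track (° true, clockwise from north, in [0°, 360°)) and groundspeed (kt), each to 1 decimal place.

Leg 1: track=250.2°, groundspeed=106.7 kt
Leg 2: track=85.6°, groundspeed=109.3 kt
Leg 3: track=67.6°, groundspeed=104.7 kt
Leg 4: track=231.4°, groundspeed=111.5 kt
Leg 5: track=246.5°, groundspeed=107.6 kt

Leg 1: heading 258.1°; drift -7.9° → track 250.2°, groundspeed 106.7 kt
Leg 2: heading 77.9°; drift +7.7° → track 85.6°, groundspeed 109.3 kt
Leg 3: heading 59.7°; drift +7.9° → track 67.6°, groundspeed 104.7 kt
Leg 4: heading 238.8°; drift -7.4° → track 231.4°, groundspeed 111.5 kt
Leg 5: heading 254.3°; drift -7.8° → track 246.5°, groundspeed 107.6 kt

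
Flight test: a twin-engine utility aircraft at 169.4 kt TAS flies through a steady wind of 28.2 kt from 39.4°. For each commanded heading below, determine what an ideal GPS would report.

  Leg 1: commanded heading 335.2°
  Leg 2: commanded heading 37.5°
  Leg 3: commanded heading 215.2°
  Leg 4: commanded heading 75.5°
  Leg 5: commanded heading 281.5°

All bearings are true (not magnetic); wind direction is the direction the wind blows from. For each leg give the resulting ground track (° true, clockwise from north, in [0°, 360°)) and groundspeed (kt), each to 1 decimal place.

Leg 1: heading 335.2°; drift -9.2° → track 326.0°, groundspeed 159.2 kt
Leg 2: heading 37.5°; drift -0.4° → track 37.1°, groundspeed 141.2 kt
Leg 3: heading 215.2°; drift +0.6° → track 215.8°, groundspeed 197.5 kt
Leg 4: heading 75.5°; drift +6.5° → track 82.0°, groundspeed 147.6 kt
Leg 5: heading 281.5°; drift -7.8° → track 273.7°, groundspeed 184.3 kt

Leg 1: track=326.0°, groundspeed=159.2 kt
Leg 2: track=37.1°, groundspeed=141.2 kt
Leg 3: track=215.8°, groundspeed=197.5 kt
Leg 4: track=82.0°, groundspeed=147.6 kt
Leg 5: track=273.7°, groundspeed=184.3 kt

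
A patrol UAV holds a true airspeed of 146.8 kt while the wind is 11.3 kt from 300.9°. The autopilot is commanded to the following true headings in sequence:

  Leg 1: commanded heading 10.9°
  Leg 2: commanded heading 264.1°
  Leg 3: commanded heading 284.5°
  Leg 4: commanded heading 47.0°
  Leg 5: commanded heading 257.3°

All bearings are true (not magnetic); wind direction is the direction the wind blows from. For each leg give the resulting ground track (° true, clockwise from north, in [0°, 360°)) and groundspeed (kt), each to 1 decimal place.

Leg 1: track=15.1°, groundspeed=143.3 kt
Leg 2: track=261.3°, groundspeed=137.9 kt
Leg 3: track=283.2°, groundspeed=136.0 kt
Leg 4: track=51.1°, groundspeed=150.3 kt
Leg 5: track=254.1°, groundspeed=138.8 kt

Leg 1: heading 10.9°; drift +4.2° → track 15.1°, groundspeed 143.3 kt
Leg 2: heading 264.1°; drift -2.8° → track 261.3°, groundspeed 137.9 kt
Leg 3: heading 284.5°; drift -1.3° → track 283.2°, groundspeed 136.0 kt
Leg 4: heading 47.0°; drift +4.1° → track 51.1°, groundspeed 150.3 kt
Leg 5: heading 257.3°; drift -3.2° → track 254.1°, groundspeed 138.8 kt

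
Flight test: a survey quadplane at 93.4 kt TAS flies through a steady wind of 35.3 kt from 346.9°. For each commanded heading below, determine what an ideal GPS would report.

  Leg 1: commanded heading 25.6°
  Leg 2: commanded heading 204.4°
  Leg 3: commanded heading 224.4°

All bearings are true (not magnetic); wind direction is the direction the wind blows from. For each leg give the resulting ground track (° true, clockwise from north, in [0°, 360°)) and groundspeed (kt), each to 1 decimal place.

Leg 1: track=44.1°, groundspeed=69.5 kt
Leg 2: track=194.4°, groundspeed=123.3 kt
Leg 3: track=209.6°, groundspeed=116.2 kt

Leg 1: heading 25.6°; drift +18.5° → track 44.1°, groundspeed 69.5 kt
Leg 2: heading 204.4°; drift -10.0° → track 194.4°, groundspeed 123.3 kt
Leg 3: heading 224.4°; drift -14.8° → track 209.6°, groundspeed 116.2 kt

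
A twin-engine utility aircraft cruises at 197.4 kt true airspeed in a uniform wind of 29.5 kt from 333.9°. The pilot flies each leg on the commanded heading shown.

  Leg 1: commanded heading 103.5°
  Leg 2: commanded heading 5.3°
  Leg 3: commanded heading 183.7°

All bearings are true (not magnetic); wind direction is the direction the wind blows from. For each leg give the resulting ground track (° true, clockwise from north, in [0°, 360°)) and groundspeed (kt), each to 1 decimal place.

Leg 1: heading 103.5°; drift +6.0° → track 109.5°, groundspeed 217.4 kt
Leg 2: heading 5.3°; drift +5.1° → track 10.4°, groundspeed 172.9 kt
Leg 3: heading 183.7°; drift -3.8° → track 179.9°, groundspeed 223.5 kt

Leg 1: track=109.5°, groundspeed=217.4 kt
Leg 2: track=10.4°, groundspeed=172.9 kt
Leg 3: track=179.9°, groundspeed=223.5 kt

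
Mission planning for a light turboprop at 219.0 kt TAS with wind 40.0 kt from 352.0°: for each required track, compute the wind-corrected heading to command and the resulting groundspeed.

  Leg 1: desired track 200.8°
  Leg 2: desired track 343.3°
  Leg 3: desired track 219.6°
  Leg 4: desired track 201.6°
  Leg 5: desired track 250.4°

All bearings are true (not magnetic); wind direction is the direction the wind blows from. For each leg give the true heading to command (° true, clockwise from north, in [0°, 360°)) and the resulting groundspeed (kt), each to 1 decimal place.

Leg 1: heading=205.8°, groundspeed=253.2 kt
Leg 2: heading=344.9°, groundspeed=179.4 kt
Leg 3: heading=227.4°, groundspeed=244.0 kt
Leg 4: heading=206.8°, groundspeed=252.9 kt
Leg 5: heading=260.7°, groundspeed=223.5 kt

Leg 1: desired track 200.8°; wind correction +5.0° → command heading 205.8°, groundspeed 253.2 kt
Leg 2: desired track 343.3°; wind correction +1.6° → command heading 344.9°, groundspeed 179.4 kt
Leg 3: desired track 219.6°; wind correction +7.8° → command heading 227.4°, groundspeed 244.0 kt
Leg 4: desired track 201.6°; wind correction +5.2° → command heading 206.8°, groundspeed 252.9 kt
Leg 5: desired track 250.4°; wind correction +10.3° → command heading 260.7°, groundspeed 223.5 kt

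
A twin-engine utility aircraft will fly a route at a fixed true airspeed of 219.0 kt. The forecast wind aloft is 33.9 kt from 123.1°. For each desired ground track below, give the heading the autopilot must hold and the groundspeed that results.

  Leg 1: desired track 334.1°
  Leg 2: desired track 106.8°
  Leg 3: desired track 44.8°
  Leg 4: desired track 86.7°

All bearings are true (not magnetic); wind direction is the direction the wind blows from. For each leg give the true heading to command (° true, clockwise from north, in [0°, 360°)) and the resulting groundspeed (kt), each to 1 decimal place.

Leg 1: desired track 334.1°; wind correction +4.6° → command heading 338.7°, groundspeed 247.4 kt
Leg 2: desired track 106.8°; wind correction +2.5° → command heading 109.3°, groundspeed 186.3 kt
Leg 3: desired track 44.8°; wind correction +8.7° → command heading 53.5°, groundspeed 209.6 kt
Leg 4: desired track 86.7°; wind correction +5.3° → command heading 92.0°, groundspeed 190.8 kt

Leg 1: heading=338.7°, groundspeed=247.4 kt
Leg 2: heading=109.3°, groundspeed=186.3 kt
Leg 3: heading=53.5°, groundspeed=209.6 kt
Leg 4: heading=92.0°, groundspeed=190.8 kt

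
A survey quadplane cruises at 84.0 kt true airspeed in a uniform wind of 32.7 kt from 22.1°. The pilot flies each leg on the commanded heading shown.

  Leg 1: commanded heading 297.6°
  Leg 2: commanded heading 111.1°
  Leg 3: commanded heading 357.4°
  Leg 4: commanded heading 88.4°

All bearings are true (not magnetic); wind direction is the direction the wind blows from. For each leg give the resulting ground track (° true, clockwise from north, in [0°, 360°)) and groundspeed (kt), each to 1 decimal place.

Leg 1: heading 297.6°; drift -21.9° → track 275.7°, groundspeed 87.2 kt
Leg 2: heading 111.1°; drift +21.4° → track 132.5°, groundspeed 89.6 kt
Leg 3: heading 357.4°; drift -14.1° → track 343.3°, groundspeed 56.0 kt
Leg 4: heading 88.4°; drift +22.9° → track 111.3°, groundspeed 76.9 kt

Leg 1: track=275.7°, groundspeed=87.2 kt
Leg 2: track=132.5°, groundspeed=89.6 kt
Leg 3: track=343.3°, groundspeed=56.0 kt
Leg 4: track=111.3°, groundspeed=76.9 kt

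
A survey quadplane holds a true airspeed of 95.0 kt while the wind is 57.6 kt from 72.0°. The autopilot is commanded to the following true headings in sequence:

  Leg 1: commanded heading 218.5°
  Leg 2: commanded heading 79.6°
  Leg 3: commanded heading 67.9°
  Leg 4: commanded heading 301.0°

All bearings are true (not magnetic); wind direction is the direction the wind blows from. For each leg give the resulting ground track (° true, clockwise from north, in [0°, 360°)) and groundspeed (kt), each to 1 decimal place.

Leg 1: heading 218.5°; drift +12.5° → track 231.0°, groundspeed 146.5 kt
Leg 2: heading 79.6°; drift +11.4° → track 91.0°, groundspeed 38.7 kt
Leg 3: heading 67.9°; drift -6.3° → track 61.6°, groundspeed 37.8 kt
Leg 4: heading 301.0°; drift -18.1° → track 282.9°, groundspeed 139.7 kt

Leg 1: track=231.0°, groundspeed=146.5 kt
Leg 2: track=91.0°, groundspeed=38.7 kt
Leg 3: track=61.6°, groundspeed=37.8 kt
Leg 4: track=282.9°, groundspeed=139.7 kt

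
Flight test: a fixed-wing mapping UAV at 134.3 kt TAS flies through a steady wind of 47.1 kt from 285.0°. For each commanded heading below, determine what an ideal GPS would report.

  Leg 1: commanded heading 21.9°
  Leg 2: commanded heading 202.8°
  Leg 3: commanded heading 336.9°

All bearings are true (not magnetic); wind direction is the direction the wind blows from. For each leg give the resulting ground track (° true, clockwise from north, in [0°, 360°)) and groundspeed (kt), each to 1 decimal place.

Leg 1: track=40.4°, groundspeed=147.6 kt
Leg 2: track=182.8°, groundspeed=136.2 kt
Leg 3: track=356.3°, groundspeed=111.6 kt

Leg 1: heading 21.9°; drift +18.5° → track 40.4°, groundspeed 147.6 kt
Leg 2: heading 202.8°; drift -20.0° → track 182.8°, groundspeed 136.2 kt
Leg 3: heading 336.9°; drift +19.4° → track 356.3°, groundspeed 111.6 kt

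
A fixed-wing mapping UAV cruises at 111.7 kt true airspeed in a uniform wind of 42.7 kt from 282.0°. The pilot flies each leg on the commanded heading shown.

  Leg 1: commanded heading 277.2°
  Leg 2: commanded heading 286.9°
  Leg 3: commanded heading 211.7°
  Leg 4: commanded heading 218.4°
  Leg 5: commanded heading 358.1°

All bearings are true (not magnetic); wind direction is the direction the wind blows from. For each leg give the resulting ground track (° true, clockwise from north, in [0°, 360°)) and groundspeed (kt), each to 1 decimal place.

Leg 1: track=274.2°, groundspeed=69.2 kt
Leg 2: track=289.9°, groundspeed=69.3 kt
Leg 3: track=189.3°, groundspeed=105.3 kt
Leg 4: track=196.0°, groundspeed=100.3 kt
Leg 5: track=20.3°, groundspeed=109.6 kt

Leg 1: heading 277.2°; drift -3.0° → track 274.2°, groundspeed 69.2 kt
Leg 2: heading 286.9°; drift +3.0° → track 289.9°, groundspeed 69.3 kt
Leg 3: heading 211.7°; drift -22.4° → track 189.3°, groundspeed 105.3 kt
Leg 4: heading 218.4°; drift -22.4° → track 196.0°, groundspeed 100.3 kt
Leg 5: heading 358.1°; drift +22.2° → track 20.3°, groundspeed 109.6 kt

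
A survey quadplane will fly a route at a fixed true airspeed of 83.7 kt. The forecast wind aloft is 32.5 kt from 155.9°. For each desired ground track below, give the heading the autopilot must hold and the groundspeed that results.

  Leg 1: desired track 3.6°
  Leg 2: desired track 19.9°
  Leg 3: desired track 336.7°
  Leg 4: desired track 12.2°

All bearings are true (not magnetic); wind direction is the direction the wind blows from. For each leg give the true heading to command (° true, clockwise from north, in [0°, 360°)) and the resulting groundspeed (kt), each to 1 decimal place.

Leg 1: desired track 3.6°; wind correction +10.4° → command heading 14.0°, groundspeed 111.1 kt
Leg 2: desired track 19.9°; wind correction +15.6° → command heading 35.5°, groundspeed 104.0 kt
Leg 3: desired track 336.7°; wind correction +0.3° → command heading 337.0°, groundspeed 116.2 kt
Leg 4: desired track 12.2°; wind correction +13.3° → command heading 25.5°, groundspeed 107.7 kt

Leg 1: heading=14.0°, groundspeed=111.1 kt
Leg 2: heading=35.5°, groundspeed=104.0 kt
Leg 3: heading=337.0°, groundspeed=116.2 kt
Leg 4: heading=25.5°, groundspeed=107.7 kt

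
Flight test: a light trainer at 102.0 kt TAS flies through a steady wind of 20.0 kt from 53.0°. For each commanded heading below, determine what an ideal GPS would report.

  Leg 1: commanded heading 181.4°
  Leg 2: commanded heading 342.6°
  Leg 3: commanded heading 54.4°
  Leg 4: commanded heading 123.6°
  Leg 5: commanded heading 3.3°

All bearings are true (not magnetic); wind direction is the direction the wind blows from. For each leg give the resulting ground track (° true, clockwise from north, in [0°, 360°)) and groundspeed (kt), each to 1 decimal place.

Leg 1: heading 181.4°; drift +7.8° → track 189.2°, groundspeed 115.5 kt
Leg 2: heading 342.6°; drift -11.2° → track 331.4°, groundspeed 97.1 kt
Leg 3: heading 54.4°; drift +0.3° → track 54.7°, groundspeed 82.0 kt
Leg 4: heading 123.6°; drift +11.2° → track 134.8°, groundspeed 97.2 kt
Leg 5: heading 3.3°; drift -9.7° → track 353.6°, groundspeed 90.4 kt

Leg 1: track=189.2°, groundspeed=115.5 kt
Leg 2: track=331.4°, groundspeed=97.1 kt
Leg 3: track=54.7°, groundspeed=82.0 kt
Leg 4: track=134.8°, groundspeed=97.2 kt
Leg 5: track=353.6°, groundspeed=90.4 kt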